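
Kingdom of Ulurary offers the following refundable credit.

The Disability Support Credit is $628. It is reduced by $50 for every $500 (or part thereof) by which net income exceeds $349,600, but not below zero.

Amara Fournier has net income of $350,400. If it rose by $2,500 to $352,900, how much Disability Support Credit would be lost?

At $350,400 — income exceeds $349,600 by $800, which is 2 full-or-partial $500 increments; reduction = 2 × $50 = $100, leaving $528.
At $352,900 — income exceeds $349,600 by $3,300, which is 7 full-or-partial $500 increments; reduction = 7 × $50 = $350, leaving $278.
Lost: $528 − $278 = $250.

$250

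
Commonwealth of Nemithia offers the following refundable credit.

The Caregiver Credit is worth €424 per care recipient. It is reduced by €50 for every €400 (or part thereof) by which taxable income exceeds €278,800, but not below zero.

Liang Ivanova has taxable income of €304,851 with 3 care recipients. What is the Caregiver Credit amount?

Caregiver Credit: base = 3 × €424 = €1,272. income exceeds €278,800 by €26,051 → 66 increments × €50 = €3,300 ≥ base, so the credit is €0.

€0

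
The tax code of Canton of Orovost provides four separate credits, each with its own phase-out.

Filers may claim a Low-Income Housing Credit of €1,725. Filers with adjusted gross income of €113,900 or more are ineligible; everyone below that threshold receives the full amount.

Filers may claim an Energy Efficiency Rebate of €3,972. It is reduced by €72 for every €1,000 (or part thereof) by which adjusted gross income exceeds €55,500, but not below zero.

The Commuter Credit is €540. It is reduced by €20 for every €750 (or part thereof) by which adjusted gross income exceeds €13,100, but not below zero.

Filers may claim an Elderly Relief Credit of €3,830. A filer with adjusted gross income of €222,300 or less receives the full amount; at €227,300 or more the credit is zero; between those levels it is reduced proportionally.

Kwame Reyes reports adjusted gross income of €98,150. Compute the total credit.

Low-Income Housing Credit: €98,150 is below the €113,900 cutoff, so the full €1,725 applies.
Energy Efficiency Rebate: income exceeds €55,500 by €42,650, which is 43 full-or-partial €1,000 increments; reduction = 43 × €72 = €3,096, leaving €876.
Commuter Credit: income exceeds €13,100 by €85,050 → 114 increments × €20 = €2,280 ≥ base, so the credit is €0.
Elderly Relief Credit: €98,150 is at or below the €222,300 threshold, so the full €3,830 applies.
Total: €1,725 + €876 + €0 + €3,830 = €6,431.

€6,431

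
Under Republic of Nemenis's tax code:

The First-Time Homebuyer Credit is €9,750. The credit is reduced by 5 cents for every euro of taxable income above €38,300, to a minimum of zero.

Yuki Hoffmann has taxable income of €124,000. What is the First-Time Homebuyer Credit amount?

First-Time Homebuyer Credit: 5% of the €85,700 excess over €38,300 is €4,285; credit = €9,750 − €4,285 = €5,465.

€5,465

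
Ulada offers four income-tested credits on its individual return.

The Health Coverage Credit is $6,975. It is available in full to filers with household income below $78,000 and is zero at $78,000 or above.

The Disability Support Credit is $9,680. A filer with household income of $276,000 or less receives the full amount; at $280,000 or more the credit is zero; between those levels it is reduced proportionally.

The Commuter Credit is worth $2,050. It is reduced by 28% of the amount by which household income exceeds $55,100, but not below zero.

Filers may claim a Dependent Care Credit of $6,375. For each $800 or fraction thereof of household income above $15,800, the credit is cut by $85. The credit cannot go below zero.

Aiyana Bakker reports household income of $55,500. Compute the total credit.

$20,718

Health Coverage Credit: $55,500 is below the $78,000 cutoff, so the full $6,975 applies.
Disability Support Credit: $55,500 is at or below the $276,000 threshold, so the full $9,680 applies.
Commuter Credit: 28% of the $400 excess over $55,100 is $112; credit = $2,050 − $112 = $1,938.
Dependent Care Credit: income exceeds $15,800 by $39,700, which is 50 full-or-partial $800 increments; reduction = 50 × $85 = $4,250, leaving $2,125.
Total: $6,975 + $9,680 + $1,938 + $2,125 = $20,718.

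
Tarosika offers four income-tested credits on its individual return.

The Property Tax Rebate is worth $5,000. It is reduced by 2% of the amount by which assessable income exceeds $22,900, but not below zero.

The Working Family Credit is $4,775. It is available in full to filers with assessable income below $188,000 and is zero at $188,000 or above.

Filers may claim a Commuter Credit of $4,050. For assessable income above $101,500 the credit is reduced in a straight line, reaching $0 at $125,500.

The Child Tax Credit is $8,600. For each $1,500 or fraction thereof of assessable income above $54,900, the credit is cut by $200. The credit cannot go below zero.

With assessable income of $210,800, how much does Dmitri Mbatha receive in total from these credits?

$1,242

Property Tax Rebate: 2% of the $187,900 excess over $22,900 is $3,758; credit = $5,000 − $3,758 = $1,242.
Working Family Credit: $210,800 meets or exceeds the $188,000 cutoff, so the credit is $0.
Commuter Credit: $210,800 is at or above $125,500, so the credit is $0.
Child Tax Credit: income exceeds $54,900 by $155,900 → 104 increments × $200 = $20,800 ≥ base, so the credit is $0.
Total: $1,242 + $0 + $0 + $0 = $1,242.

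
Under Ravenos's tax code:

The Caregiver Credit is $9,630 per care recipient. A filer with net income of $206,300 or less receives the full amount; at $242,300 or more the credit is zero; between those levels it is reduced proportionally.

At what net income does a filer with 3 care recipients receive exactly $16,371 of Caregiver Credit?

Full credit = 3 × $9,630 = $28,890.
$16,371 is 16,371/28,890 of the full $28,890, so 12,519/28,890 of the $36,000 range has been used: income = $206,300 + $36,000 × 12,519/28,890 = $221,900.

$221,900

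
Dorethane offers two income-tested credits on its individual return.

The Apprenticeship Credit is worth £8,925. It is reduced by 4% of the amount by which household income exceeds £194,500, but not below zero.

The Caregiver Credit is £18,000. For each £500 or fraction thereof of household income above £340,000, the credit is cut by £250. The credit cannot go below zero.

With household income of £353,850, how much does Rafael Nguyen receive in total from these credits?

£13,551

Apprenticeship Credit: 4% of the £159,350 excess over £194,500 is £6,374; credit = £8,925 − £6,374 = £2,551.
Caregiver Credit: income exceeds £340,000 by £13,850, which is 28 full-or-partial £500 increments; reduction = 28 × £250 = £7,000, leaving £11,000.
Total: £2,551 + £11,000 = £13,551.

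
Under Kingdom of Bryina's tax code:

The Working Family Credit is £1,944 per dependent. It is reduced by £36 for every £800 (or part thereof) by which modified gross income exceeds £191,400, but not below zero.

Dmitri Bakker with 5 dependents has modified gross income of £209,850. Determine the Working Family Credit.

Working Family Credit: base = 5 × £1,944 = £9,720. income exceeds £191,400 by £18,450, which is 24 full-or-partial £800 increments; reduction = 24 × £36 = £864, leaving £8,856.

£8,856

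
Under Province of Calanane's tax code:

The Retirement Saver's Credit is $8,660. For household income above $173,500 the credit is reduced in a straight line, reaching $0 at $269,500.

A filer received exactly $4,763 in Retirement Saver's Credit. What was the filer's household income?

$216,700

$4,763 is 4,763/8,660 of the full $8,660, so 3,897/8,660 of the $96,000 range has been used: income = $173,500 + $96,000 × 3,897/8,660 = $216,700.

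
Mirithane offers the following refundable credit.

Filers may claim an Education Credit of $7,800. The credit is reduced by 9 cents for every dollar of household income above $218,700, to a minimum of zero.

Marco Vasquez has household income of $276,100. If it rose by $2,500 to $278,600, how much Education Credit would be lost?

At $276,100 — 9% of the $57,400 excess over $218,700 is $5,166; credit = $7,800 − $5,166 = $2,634.
At $278,600 — 9% of the $59,900 excess over $218,700 is $5,391; credit = $7,800 − $5,391 = $2,409.
Lost: $2,634 − $2,409 = $225.

$225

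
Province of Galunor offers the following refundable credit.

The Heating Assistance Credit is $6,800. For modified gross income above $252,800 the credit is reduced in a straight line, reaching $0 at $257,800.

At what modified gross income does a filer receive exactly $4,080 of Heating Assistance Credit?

$254,800

$4,080 is 4,080/6,800 of the full $6,800, so 2,720/6,800 of the $5,000 range has been used: income = $252,800 + $5,000 × 2,720/6,800 = $254,800.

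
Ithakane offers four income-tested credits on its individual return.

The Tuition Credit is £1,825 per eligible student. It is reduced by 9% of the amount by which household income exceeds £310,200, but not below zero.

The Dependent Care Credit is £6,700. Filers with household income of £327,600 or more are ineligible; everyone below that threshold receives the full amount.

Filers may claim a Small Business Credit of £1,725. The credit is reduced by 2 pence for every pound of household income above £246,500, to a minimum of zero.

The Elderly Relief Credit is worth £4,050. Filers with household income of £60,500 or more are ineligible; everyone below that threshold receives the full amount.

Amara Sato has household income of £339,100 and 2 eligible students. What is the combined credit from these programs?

£1,049

Tuition Credit: base = 2 × £1,825 = £3,650. 9% of the £28,900 excess over £310,200 is £2,601; credit = £3,650 − £2,601 = £1,049.
Dependent Care Credit: £339,100 meets or exceeds the £327,600 cutoff, so the credit is £0.
Small Business Credit: 2% of the £92,600 excess over £246,500 is £1,852 ≥ base, so the credit is £0.
Elderly Relief Credit: £339,100 meets or exceeds the £60,500 cutoff, so the credit is £0.
Total: £1,049 + £0 + £0 + £0 = £1,049.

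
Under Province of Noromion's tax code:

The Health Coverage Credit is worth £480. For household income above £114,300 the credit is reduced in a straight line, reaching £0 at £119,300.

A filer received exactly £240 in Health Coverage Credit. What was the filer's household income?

£116,800

£240 is 240/480 of the full £480, so 240/480 of the £5,000 range has been used: income = £114,300 + £5,000 × 240/480 = £116,800.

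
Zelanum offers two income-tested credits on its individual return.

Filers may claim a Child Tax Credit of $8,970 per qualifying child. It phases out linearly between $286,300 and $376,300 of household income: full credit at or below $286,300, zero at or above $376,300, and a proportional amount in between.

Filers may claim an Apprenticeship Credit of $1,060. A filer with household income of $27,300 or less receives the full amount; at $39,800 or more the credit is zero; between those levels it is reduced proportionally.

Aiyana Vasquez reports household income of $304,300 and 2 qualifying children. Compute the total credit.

Child Tax Credit: base = 2 × $8,970 = $17,940. $304,300 is $18,000 into a $90,000 phase-out range, leaving 72,000/90,000 of the credit: $17,940 × 72,000/90,000 = $14,352.
Apprenticeship Credit: $304,300 is at or above $39,800, so the credit is $0.
Total: $14,352 + $0 = $14,352.

$14,352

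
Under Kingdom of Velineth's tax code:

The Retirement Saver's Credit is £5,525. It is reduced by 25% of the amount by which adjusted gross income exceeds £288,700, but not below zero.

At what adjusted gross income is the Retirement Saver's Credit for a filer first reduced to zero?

£310,800

The credit falls by 25% of each pound above £288,700, so it reaches zero when the excess is £5,525 / 25% = £22,100: income = £288,700 + £22,100 = £310,800.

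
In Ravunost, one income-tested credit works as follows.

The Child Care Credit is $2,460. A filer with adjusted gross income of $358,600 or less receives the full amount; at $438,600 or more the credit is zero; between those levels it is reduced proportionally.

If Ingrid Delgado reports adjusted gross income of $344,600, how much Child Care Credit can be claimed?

Child Care Credit: $344,600 is at or below the $358,600 threshold, so the full $2,460 applies.

$2,460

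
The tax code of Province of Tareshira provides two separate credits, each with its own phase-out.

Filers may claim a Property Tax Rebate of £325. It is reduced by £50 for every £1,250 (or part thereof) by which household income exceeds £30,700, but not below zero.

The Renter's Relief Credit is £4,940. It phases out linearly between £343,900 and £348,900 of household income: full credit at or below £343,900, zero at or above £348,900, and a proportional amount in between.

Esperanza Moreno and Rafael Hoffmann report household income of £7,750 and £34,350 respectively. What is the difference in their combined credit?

£150

Esperanza (£7,750): Property Tax Rebate: £7,750 is at or below the £30,700 threshold, so the full £325 applies. Renter's Relief Credit: £7,750 is at or below the £343,900 threshold, so the full £4,940 applies. total £325 + £4,940 = £5,265
Rafael (£34,350): Property Tax Rebate: income exceeds £30,700 by £3,650, which is 3 full-or-partial £1,250 increments; reduction = 3 × £50 = £150, leaving £175. Renter's Relief Credit: £34,350 is at or below the £343,900 threshold, so the full £4,940 applies. total £175 + £4,940 = £5,115
Difference: |£5,265 − £5,115| = £150.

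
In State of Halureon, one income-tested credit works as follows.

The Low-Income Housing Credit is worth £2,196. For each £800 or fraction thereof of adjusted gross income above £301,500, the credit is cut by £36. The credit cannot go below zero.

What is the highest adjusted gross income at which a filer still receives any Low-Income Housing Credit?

After 60 increments the reduction is 60 × £36 = £2,160, leaving £36; one more increment wipes it out. Increment 60 ends at excess 60 × £800 = £48,000, so the highest qualifying income is £301,500 + £48,000 = £349,500.

£349,500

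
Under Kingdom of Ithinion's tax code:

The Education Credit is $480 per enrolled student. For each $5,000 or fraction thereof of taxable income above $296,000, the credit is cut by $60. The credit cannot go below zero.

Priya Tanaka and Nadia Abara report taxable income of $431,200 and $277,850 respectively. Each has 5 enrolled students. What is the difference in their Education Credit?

$1,680

Priya ($431,200): Education Credit: base = 5 × $480 = $2,400. income exceeds $296,000 by $135,200, which is 28 full-or-partial $5,000 increments; reduction = 28 × $60 = $1,680, leaving $720.
Nadia ($277,850): Education Credit: base = 5 × $480 = $2,400. $277,850 is at or below the $296,000 threshold, so the full $2,400 applies.
Difference: |$720 − $2,400| = $1,680.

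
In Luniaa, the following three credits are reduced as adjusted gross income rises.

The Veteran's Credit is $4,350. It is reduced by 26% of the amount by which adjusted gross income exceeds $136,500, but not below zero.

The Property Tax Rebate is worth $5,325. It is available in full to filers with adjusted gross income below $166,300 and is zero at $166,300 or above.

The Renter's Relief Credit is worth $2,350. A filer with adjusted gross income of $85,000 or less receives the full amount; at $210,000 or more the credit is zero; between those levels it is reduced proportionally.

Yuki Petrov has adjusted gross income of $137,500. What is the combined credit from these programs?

$10,778

Veteran's Credit: 26% of the $1,000 excess over $136,500 is $260; credit = $4,350 − $260 = $4,090.
Property Tax Rebate: $137,500 is below the $166,300 cutoff, so the full $5,325 applies.
Renter's Relief Credit: $137,500 is $52,500 into a $125,000 phase-out range, leaving 72,500/125,000 of the credit: $2,350 × 72,500/125,000 = $1,363.
Total: $4,090 + $5,325 + $1,363 = $10,778.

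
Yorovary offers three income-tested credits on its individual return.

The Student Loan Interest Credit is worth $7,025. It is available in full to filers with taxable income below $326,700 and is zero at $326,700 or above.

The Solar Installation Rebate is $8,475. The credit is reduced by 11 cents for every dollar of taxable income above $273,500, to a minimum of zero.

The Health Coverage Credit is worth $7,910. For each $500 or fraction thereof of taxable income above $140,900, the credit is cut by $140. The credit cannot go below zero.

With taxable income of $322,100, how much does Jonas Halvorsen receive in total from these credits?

Student Loan Interest Credit: $322,100 is below the $326,700 cutoff, so the full $7,025 applies.
Solar Installation Rebate: 11% of the $48,600 excess over $273,500 is $5,346; credit = $8,475 − $5,346 = $3,129.
Health Coverage Credit: income exceeds $140,900 by $181,200 → 363 increments × $140 = $50,820 ≥ base, so the credit is $0.
Total: $7,025 + $3,129 + $0 = $10,154.

$10,154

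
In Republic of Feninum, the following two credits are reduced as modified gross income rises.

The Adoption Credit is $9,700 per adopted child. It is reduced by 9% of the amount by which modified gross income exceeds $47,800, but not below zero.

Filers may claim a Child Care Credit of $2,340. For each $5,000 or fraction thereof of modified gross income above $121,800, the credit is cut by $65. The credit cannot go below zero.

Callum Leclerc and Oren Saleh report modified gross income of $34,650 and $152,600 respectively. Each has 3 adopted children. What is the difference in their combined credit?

Callum ($34,650): Adoption Credit: base = 3 × $9,700 = $29,100. $34,650 is at or below the $47,800 threshold, so the full $29,100 applies. Child Care Credit: $34,650 is at or below the $121,800 threshold, so the full $2,340 applies. total $29,100 + $2,340 = $31,440
Oren ($152,600): Adoption Credit: base = 3 × $9,700 = $29,100. 9% of the $104,800 excess over $47,800 is $9,432; credit = $29,100 − $9,432 = $19,668. Child Care Credit: income exceeds $121,800 by $30,800, which is 7 full-or-partial $5,000 increments; reduction = 7 × $65 = $455, leaving $1,885. total $19,668 + $1,885 = $21,553
Difference: |$31,440 − $21,553| = $9,887.

$9,887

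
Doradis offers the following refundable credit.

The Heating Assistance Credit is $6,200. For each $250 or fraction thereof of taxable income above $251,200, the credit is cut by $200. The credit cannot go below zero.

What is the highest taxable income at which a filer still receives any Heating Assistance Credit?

After 30 increments the reduction is 30 × $200 = $6,000, leaving $200; one more increment wipes it out. Increment 30 ends at excess 30 × $250 = $7,500, so the highest qualifying income is $251,200 + $7,500 = $258,700.

$258,700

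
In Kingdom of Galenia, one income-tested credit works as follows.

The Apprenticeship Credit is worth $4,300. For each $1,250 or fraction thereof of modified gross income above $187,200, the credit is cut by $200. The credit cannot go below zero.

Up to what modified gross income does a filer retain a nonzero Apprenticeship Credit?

$213,450

After 21 increments the reduction is 21 × $200 = $4,200, leaving $100; one more increment wipes it out. Increment 21 ends at excess 21 × $1,250 = $26,250, so the highest qualifying income is $187,200 + $26,250 = $213,450.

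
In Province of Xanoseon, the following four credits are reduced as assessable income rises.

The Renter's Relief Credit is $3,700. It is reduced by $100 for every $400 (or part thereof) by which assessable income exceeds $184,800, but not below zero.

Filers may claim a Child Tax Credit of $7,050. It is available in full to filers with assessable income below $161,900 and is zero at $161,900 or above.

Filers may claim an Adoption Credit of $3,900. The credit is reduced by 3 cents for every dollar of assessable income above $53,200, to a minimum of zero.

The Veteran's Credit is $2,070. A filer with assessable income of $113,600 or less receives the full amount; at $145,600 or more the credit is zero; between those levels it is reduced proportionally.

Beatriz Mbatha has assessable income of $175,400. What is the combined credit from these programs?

$3,934

Renter's Relief Credit: $175,400 is at or below the $184,800 threshold, so the full $3,700 applies.
Child Tax Credit: $175,400 meets or exceeds the $161,900 cutoff, so the credit is $0.
Adoption Credit: 3% of the $122,200 excess over $53,200 is $3,666; credit = $3,900 − $3,666 = $234.
Veteran's Credit: $175,400 is at or above $145,600, so the credit is $0.
Total: $3,700 + $0 + $234 + $0 = $3,934.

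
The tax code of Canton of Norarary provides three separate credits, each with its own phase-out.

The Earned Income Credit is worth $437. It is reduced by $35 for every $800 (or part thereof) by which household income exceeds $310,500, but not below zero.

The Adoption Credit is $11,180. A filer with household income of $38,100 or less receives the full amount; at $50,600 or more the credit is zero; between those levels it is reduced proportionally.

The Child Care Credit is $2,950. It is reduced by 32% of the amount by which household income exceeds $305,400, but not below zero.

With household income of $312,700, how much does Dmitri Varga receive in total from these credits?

$946

Earned Income Credit: income exceeds $310,500 by $2,200, which is 3 full-or-partial $800 increments; reduction = 3 × $35 = $105, leaving $332.
Adoption Credit: $312,700 is at or above $50,600, so the credit is $0.
Child Care Credit: 32% of the $7,300 excess over $305,400 is $2,336; credit = $2,950 − $2,336 = $614.
Total: $332 + $0 + $614 = $946.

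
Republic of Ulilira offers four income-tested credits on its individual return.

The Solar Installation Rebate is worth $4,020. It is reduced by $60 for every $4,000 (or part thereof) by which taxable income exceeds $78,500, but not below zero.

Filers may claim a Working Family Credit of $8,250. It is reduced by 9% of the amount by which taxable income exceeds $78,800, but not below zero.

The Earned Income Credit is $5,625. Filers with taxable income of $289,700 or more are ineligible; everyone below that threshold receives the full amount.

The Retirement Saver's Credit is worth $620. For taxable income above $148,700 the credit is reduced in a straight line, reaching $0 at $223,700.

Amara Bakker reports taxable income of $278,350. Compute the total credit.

$6,645

Solar Installation Rebate: income exceeds $78,500 by $199,850, which is 50 full-or-partial $4,000 increments; reduction = 50 × $60 = $3,000, leaving $1,020.
Working Family Credit: 9% of the $199,550 excess over $78,800 is $17,959.50 ≥ base, so the credit is $0.
Earned Income Credit: $278,350 is below the $289,700 cutoff, so the full $5,625 applies.
Retirement Saver's Credit: $278,350 is at or above $223,700, so the credit is $0.
Total: $1,020 + $0 + $5,625 + $0 = $6,645.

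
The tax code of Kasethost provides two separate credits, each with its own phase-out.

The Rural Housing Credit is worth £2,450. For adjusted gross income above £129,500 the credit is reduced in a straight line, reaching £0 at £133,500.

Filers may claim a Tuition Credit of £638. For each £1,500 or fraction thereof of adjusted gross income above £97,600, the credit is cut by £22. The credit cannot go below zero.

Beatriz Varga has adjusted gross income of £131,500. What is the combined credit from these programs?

£1,357

Rural Housing Credit: £131,500 is £2,000 into a £4,000 phase-out range, leaving 2,000/4,000 of the credit: £2,450 × 2,000/4,000 = £1,225.
Tuition Credit: income exceeds £97,600 by £33,900, which is 23 full-or-partial £1,500 increments; reduction = 23 × £22 = £506, leaving £132.
Total: £1,225 + £132 = £1,357.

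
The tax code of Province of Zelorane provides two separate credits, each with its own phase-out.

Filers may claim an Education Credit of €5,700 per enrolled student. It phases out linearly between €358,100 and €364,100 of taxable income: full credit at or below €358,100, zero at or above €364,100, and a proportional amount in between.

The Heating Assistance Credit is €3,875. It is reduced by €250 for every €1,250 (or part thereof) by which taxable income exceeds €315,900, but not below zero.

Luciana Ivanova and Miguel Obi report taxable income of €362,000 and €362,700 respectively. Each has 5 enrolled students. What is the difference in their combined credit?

Luciana (€362,000): Education Credit: base = 5 × €5,700 = €28,500. €362,000 is €3,900 into a €6,000 phase-out range, leaving 2,100/6,000 of the credit: €28,500 × 2,100/6,000 = €9,975. Heating Assistance Credit: income exceeds €315,900 by €46,100 → 37 increments × €250 = €9,250 ≥ base, so the credit is €0. total €9,975 + €0 = €9,975
Miguel (€362,700): Education Credit: base = 5 × €5,700 = €28,500. €362,700 is €4,600 into a €6,000 phase-out range, leaving 1,400/6,000 of the credit: €28,500 × 1,400/6,000 = €6,650. Heating Assistance Credit: income exceeds €315,900 by €46,800 → 38 increments × €250 = €9,500 ≥ base, so the credit is €0. total €6,650 + €0 = €6,650
Difference: |€9,975 − €6,650| = €3,325.

€3,325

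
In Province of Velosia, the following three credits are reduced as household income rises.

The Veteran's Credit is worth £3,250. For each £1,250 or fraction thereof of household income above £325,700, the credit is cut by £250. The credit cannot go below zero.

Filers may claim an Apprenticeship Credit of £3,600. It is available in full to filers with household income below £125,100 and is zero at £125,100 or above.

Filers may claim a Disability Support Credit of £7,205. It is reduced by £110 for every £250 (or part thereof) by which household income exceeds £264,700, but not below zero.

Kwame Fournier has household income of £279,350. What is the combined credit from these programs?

Veteran's Credit: £279,350 is at or below the £325,700 threshold, so the full £3,250 applies.
Apprenticeship Credit: £279,350 meets or exceeds the £125,100 cutoff, so the credit is £0.
Disability Support Credit: income exceeds £264,700 by £14,650, which is 59 full-or-partial £250 increments; reduction = 59 × £110 = £6,490, leaving £715.
Total: £3,250 + £0 + £715 = £3,965.

£3,965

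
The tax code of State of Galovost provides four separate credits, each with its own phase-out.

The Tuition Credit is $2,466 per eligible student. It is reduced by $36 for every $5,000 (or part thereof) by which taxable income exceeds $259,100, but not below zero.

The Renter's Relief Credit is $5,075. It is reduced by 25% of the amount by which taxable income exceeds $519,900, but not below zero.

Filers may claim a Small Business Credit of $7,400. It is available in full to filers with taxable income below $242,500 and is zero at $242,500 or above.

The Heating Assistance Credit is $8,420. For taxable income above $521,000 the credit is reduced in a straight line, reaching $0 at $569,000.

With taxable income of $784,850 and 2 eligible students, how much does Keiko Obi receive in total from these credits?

Tuition Credit: base = 2 × $2,466 = $4,932. income exceeds $259,100 by $525,750, which is 106 full-or-partial $5,000 increments; reduction = 106 × $36 = $3,816, leaving $1,116.
Renter's Relief Credit: 25% of the $264,950 excess over $519,900 is $66,237.50 ≥ base, so the credit is $0.
Small Business Credit: $784,850 meets or exceeds the $242,500 cutoff, so the credit is $0.
Heating Assistance Credit: $784,850 is at or above $569,000, so the credit is $0.
Total: $1,116 + $0 + $0 + $0 = $1,116.

$1,116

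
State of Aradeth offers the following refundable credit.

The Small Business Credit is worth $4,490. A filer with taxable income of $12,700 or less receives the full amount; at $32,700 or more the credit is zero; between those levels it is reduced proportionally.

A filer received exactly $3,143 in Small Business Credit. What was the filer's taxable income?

$3,143 is 3,143/4,490 of the full $4,490, so 1,347/4,490 of the $20,000 range has been used: income = $12,700 + $20,000 × 1,347/4,490 = $18,700.

$18,700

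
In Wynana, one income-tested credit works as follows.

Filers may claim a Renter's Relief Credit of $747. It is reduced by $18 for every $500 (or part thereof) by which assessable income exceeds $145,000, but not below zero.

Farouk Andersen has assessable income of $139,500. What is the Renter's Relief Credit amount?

Renter's Relief Credit: $139,500 is at or below the $145,000 threshold, so the full $747 applies.

$747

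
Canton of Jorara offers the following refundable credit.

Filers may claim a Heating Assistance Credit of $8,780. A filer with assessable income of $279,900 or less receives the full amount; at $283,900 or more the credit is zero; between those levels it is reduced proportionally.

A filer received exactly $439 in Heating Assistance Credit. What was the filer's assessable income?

$283,700

$439 is 439/8,780 of the full $8,780, so 8,341/8,780 of the $4,000 range has been used: income = $279,900 + $4,000 × 8,341/8,780 = $283,700.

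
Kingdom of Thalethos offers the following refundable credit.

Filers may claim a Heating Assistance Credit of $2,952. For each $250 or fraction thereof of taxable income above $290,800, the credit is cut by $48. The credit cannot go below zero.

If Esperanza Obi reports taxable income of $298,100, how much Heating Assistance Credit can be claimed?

Heating Assistance Credit: income exceeds $290,800 by $7,300, which is 30 full-or-partial $250 increments; reduction = 30 × $48 = $1,440, leaving $1,512.

$1,512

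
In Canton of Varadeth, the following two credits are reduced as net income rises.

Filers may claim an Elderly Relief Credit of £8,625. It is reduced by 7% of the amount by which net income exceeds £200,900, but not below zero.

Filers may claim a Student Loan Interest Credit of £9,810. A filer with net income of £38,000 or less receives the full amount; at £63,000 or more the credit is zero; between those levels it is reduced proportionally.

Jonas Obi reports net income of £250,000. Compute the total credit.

Elderly Relief Credit: 7% of the £49,100 excess over £200,900 is £3,437; credit = £8,625 − £3,437 = £5,188.
Student Loan Interest Credit: £250,000 is at or above £63,000, so the credit is £0.
Total: £5,188 + £0 = £5,188.

£5,188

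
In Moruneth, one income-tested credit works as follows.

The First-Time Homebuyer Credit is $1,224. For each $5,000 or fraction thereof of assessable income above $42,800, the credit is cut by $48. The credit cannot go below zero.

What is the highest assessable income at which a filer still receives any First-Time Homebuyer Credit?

After 25 increments the reduction is 25 × $48 = $1,200, leaving $24; one more increment wipes it out. Increment 25 ends at excess 25 × $5,000 = $125,000, so the highest qualifying income is $42,800 + $125,000 = $167,800.

$167,800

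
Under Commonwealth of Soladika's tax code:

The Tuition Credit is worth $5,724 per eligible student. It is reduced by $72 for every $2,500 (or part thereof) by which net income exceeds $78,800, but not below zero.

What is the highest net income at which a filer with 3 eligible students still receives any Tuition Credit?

Full credit = 3 × $5,724 = $17,172.
After 238 increments the reduction is 238 × $72 = $17,136, leaving $36; one more increment wipes it out. Increment 238 ends at excess 238 × $2,500 = $595,000, so the highest qualifying income is $78,800 + $595,000 = $673,800.

$673,800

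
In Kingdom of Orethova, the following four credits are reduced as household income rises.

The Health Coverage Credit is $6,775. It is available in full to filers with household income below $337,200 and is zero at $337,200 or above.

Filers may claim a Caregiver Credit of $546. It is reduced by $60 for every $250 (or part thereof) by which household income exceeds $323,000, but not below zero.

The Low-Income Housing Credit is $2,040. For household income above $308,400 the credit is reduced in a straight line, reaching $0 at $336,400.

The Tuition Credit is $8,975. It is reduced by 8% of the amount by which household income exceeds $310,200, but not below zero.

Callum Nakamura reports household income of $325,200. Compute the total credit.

Health Coverage Credit: $325,200 is below the $337,200 cutoff, so the full $6,775 applies.
Caregiver Credit: income exceeds $323,000 by $2,200, which is 9 full-or-partial $250 increments; reduction = 9 × $60 = $540, leaving $6.
Low-Income Housing Credit: $325,200 is $16,800 into a $28,000 phase-out range, leaving 11,200/28,000 of the credit: $2,040 × 11,200/28,000 = $816.
Tuition Credit: 8% of the $15,000 excess over $310,200 is $1,200; credit = $8,975 − $1,200 = $7,775.
Total: $6,775 + $6 + $816 + $7,775 = $15,372.

$15,372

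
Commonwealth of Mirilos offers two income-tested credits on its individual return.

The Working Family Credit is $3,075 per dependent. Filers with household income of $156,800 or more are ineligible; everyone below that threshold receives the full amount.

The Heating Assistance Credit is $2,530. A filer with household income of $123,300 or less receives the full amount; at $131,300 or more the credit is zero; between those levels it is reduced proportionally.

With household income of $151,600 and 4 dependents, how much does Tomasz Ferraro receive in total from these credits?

Working Family Credit: base = 4 × $3,075 = $12,300. $151,600 is below the $156,800 cutoff, so the full $12,300 applies.
Heating Assistance Credit: $151,600 is at or above $131,300, so the credit is $0.
Total: $12,300 + $0 = $12,300.

$12,300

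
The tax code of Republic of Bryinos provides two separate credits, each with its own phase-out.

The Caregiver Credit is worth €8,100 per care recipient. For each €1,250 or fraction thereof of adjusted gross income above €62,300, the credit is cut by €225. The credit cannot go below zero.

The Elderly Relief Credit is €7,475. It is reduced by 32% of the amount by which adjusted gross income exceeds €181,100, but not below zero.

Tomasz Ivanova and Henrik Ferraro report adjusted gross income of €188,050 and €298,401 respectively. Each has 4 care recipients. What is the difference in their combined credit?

Tomasz (€188,050): Caregiver Credit: base = 4 × €8,100 = €32,400. income exceeds €62,300 by €125,750, which is 101 full-or-partial €1,250 increments; reduction = 101 × €225 = €22,725, leaving €9,675. Elderly Relief Credit: 32% of the €6,950 excess over €181,100 is €2,224; credit = €7,475 − €2,224 = €5,251. total €9,675 + €5,251 = €14,926
Henrik (€298,401): Caregiver Credit: base = 4 × €8,100 = €32,400. income exceeds €62,300 by €236,101 → 189 increments × €225 = €42,525 ≥ base, so the credit is €0. Elderly Relief Credit: 32% of the €117,301 excess over €181,100 is €37,536.32 ≥ base, so the credit is €0. total €0 + €0 = €0
Difference: |€14,926 − €0| = €14,926.

€14,926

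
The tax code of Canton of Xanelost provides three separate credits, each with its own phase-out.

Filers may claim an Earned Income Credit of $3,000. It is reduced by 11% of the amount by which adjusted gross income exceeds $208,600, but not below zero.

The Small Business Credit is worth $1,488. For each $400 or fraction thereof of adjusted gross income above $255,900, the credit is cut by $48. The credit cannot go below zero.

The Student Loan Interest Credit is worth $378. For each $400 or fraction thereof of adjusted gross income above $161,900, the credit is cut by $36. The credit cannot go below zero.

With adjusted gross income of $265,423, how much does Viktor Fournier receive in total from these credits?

$336

Earned Income Credit: 11% of the $56,823 excess over $208,600 is $6,250.53 ≥ base, so the credit is $0.
Small Business Credit: income exceeds $255,900 by $9,523, which is 24 full-or-partial $400 increments; reduction = 24 × $48 = $1,152, leaving $336.
Student Loan Interest Credit: income exceeds $161,900 by $103,523 → 259 increments × $36 = $9,324 ≥ base, so the credit is $0.
Total: $0 + $336 + $0 = $336.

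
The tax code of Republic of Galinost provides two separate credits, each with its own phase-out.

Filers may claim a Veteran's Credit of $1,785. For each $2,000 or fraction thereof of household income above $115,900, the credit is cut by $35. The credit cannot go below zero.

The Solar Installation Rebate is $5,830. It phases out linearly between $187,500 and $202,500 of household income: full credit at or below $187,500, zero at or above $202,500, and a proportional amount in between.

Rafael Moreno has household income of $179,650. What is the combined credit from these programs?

Veteran's Credit: income exceeds $115,900 by $63,750, which is 32 full-or-partial $2,000 increments; reduction = 32 × $35 = $1,120, leaving $665.
Solar Installation Rebate: $179,650 is at or below the $187,500 threshold, so the full $5,830 applies.
Total: $665 + $5,830 = $6,495.

$6,495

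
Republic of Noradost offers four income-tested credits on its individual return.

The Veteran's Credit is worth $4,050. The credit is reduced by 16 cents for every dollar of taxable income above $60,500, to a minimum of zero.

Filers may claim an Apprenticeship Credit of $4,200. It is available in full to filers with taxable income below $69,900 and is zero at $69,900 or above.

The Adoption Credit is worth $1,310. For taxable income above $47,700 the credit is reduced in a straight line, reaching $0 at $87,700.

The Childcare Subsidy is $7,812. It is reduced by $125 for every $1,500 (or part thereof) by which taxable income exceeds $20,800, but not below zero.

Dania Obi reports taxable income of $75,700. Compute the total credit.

$5,198

Veteran's Credit: 16% of the $15,200 excess over $60,500 is $2,432; credit = $4,050 − $2,432 = $1,618.
Apprenticeship Credit: $75,700 meets or exceeds the $69,900 cutoff, so the credit is $0.
Adoption Credit: $75,700 is $28,000 into a $40,000 phase-out range, leaving 12,000/40,000 of the credit: $1,310 × 12,000/40,000 = $393.
Childcare Subsidy: income exceeds $20,800 by $54,900, which is 37 full-or-partial $1,500 increments; reduction = 37 × $125 = $4,625, leaving $3,187.
Total: $1,618 + $0 + $393 + $3,187 = $5,198.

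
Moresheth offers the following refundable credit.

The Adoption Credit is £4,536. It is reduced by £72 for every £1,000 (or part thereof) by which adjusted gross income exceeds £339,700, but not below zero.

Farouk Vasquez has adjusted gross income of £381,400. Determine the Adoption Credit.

Adoption Credit: income exceeds £339,700 by £41,700, which is 42 full-or-partial £1,000 increments; reduction = 42 × £72 = £3,024, leaving £1,512.

£1,512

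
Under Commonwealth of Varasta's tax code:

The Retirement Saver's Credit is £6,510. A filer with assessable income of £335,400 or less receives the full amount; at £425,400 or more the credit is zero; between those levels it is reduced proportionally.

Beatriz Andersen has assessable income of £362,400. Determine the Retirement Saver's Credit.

£4,557

Retirement Saver's Credit: £362,400 is £27,000 into a £90,000 phase-out range, leaving 63,000/90,000 of the credit: £6,510 × 63,000/90,000 = £4,557.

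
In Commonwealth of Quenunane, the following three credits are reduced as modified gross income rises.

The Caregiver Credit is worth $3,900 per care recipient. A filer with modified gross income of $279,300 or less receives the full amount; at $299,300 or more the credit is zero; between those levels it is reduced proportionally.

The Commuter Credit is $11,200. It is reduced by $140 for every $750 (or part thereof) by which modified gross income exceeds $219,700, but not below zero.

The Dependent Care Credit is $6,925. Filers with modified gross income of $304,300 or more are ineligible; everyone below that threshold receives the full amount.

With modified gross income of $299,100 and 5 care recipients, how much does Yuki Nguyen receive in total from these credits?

Caregiver Credit: base = 5 × $3,900 = $19,500. $299,100 is $19,800 into a $20,000 phase-out range, leaving 200/20,000 of the credit: $19,500 × 200/20,000 = $195.
Commuter Credit: income exceeds $219,700 by $79,400 → 106 increments × $140 = $14,840 ≥ base, so the credit is $0.
Dependent Care Credit: $299,100 is below the $304,300 cutoff, so the full $6,925 applies.
Total: $195 + $0 + $6,925 = $7,120.

$7,120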